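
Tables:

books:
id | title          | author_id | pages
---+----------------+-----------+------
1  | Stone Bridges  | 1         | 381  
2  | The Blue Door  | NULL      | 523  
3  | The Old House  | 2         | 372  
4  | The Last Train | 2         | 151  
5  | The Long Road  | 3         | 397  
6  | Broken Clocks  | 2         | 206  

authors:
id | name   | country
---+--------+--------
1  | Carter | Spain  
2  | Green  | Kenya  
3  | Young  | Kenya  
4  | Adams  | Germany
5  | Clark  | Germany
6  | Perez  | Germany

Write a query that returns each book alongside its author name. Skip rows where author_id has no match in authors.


INNER JOIN keeps only books rows whose author_id matches an id in authors. Walk through each book:
  - book 1 (Stone Bridges): author_id=1 -> matches Carter
  - book 2 (The Blue Door): author_id=NULL, no match -> dropped
  - book 3 (The Old House): author_id=2 -> matches Green
  - book 4 (The Last Train): author_id=2 -> matches Green
  - book 5 (The Long Road): author_id=3 -> matches Young
  - book 6 (Broken Clocks): author_id=2 -> matches Green
So 1 of 6 rows is dropped.

SQL:
SELECT a.title, b.name AS author
FROM books a
INNER JOIN authors b ON a.author_id = b.id

Result:
title          | author
---------------+-------
Stone Bridges  | Carter
The Old House  | Green 
The Last Train | Green 
The Long Road  | Young 
Broken Clocks  | Green 


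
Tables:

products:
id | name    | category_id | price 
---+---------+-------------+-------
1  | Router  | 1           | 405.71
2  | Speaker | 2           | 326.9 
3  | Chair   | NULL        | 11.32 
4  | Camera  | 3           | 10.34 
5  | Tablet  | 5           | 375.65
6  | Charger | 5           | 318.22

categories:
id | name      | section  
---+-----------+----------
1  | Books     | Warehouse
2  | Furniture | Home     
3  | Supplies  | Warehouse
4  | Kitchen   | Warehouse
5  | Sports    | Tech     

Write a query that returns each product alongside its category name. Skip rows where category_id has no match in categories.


INNER JOIN keeps only products rows whose category_id matches an id in categories. Walk through each product:
  - product 1 (Router): category_id=1 -> matches Books
  - product 2 (Speaker): category_id=2 -> matches Furniture
  - product 3 (Chair): category_id=NULL, no match -> dropped
  - product 4 (Camera): category_id=3 -> matches Supplies
  - product 5 (Tablet): category_id=5 -> matches Sports
  - product 6 (Charger): category_id=5 -> matches Sports
So 1 of 6 rows is dropped.

SQL:
SELECT a.name, b.name AS category
FROM products a
INNER JOIN categories b ON a.category_id = b.id

Result:
name    | category 
--------+----------
Router  | Books    
Speaker | Furniture
Camera  | Supplies 
Tablet  | Sports   
Charger | Sports   


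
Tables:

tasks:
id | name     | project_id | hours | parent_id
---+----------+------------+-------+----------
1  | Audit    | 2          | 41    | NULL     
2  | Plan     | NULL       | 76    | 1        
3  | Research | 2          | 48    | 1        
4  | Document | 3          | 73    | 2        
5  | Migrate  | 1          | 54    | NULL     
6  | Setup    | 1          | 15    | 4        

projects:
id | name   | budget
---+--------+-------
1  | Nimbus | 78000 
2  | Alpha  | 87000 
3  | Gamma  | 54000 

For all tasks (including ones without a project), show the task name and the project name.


LEFT JOIN keeps every row from tasks (the left table); where project_id has no match in projects, the project columns become NULL. Walk through each task:
  - task 1 (Audit): project_id=2 -> matches Alpha
  - task 2 (Plan): project_id=NULL, no match -> kept with NULL
  - task 3 (Research): project_id=2 -> matches Alpha
  - task 4 (Document): project_id=3 -> matches Gamma
  - task 5 (Migrate): project_id=1 -> matches Nimbus
  - task 6 (Setup): project_id=1 -> matches Nimbus
All 6 rows appear; 1 has NULL project.

SQL:
SELECT a.name, b.name AS project
FROM tasks a
LEFT JOIN projects b ON a.project_id = b.id

Result:
name     | project
---------+--------
Audit    | Alpha  
Plan     | NULL   
Research | Alpha  
Document | Gamma  
Migrate  | Nimbus 
Setup    | Nimbus 


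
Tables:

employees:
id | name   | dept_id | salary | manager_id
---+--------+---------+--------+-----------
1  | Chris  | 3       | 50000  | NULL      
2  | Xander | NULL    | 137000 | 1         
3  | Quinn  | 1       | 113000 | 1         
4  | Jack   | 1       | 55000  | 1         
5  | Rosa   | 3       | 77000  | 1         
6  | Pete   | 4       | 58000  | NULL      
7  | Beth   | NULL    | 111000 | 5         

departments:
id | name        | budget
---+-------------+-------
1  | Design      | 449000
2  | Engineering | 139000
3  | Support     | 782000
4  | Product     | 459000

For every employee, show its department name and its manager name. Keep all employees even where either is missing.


Two LEFT JOINs from the same base table employees: one to departments via dept_id, one to employees itself via manager_id. Both are LEFT so every employee is preserved.
Match against departments:
  - employee 1 (Chris): dept_id=3 -> matches Support
  - employee 2 (Xander): dept_id=NULL, no match -> kept with NULL
  - employee 3 (Quinn): dept_id=1 -> matches Design
  - employee 4 (Jack): dept_id=1 -> matches Design
  - employee 5 (Rosa): dept_id=3 -> matches Support
  - employee 6 (Pete): dept_id=4 -> matches Product
  - employee 7 (Beth): dept_id=NULL, no match -> kept with NULL
Match against employees (self):
  - employee 1 (Chris): manager_id=NULL -> NULL
  - employee 2 (Xander): manager_id=1 -> Chris
  - employee 3 (Quinn): manager_id=1 -> Chris
  - employee 4 (Jack): manager_id=1 -> Chris
  - employee 5 (Rosa): manager_id=1 -> Chris
  - employee 6 (Pete): manager_id=NULL -> NULL
  - employee 7 (Beth): manager_id=5 -> Rosa

SQL:
SELECT a.name, b.name AS department, c.name AS manager
FROM employees a
LEFT JOIN departments b ON a.dept_id = b.id
LEFT JOIN employees c ON a.manager_id = c.id

Result:
name   | department | manager
-------+------------+--------
Chris  | Support    | NULL   
Xander | NULL       | Chris  
Quinn  | Design     | Chris  
Jack   | Design     | Chris  
Rosa   | Support    | Chris  
Pete   | Product    | NULL   
Beth   | NULL       | Rosa   


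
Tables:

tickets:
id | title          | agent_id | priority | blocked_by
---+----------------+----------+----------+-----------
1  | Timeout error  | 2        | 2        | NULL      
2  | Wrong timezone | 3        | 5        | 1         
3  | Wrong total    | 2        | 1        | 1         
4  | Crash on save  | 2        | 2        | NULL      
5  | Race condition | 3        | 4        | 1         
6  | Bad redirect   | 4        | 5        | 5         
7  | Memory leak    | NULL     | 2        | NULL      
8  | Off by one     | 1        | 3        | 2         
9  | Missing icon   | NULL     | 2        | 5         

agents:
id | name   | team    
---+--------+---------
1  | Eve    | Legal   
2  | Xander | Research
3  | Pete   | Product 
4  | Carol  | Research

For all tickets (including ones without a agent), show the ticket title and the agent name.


LEFT JOIN keeps every row from tickets (the left table); where agent_id has no match in agents, the agent columns become NULL. Walk through each ticket:
  - ticket 1 (Timeout error): agent_id=2 -> matches Xander
  - ticket 2 (Wrong timezone): agent_id=3 -> matches Pete
  - ticket 3 (Wrong total): agent_id=2 -> matches Xander
  - ticket 4 (Crash on save): agent_id=2 -> matches Xander
  - ticket 5 (Race condition): agent_id=3 -> matches Pete
  - ticket 6 (Bad redirect): agent_id=4 -> matches Carol
  - ticket 7 (Memory leak): agent_id=NULL, no match -> kept with NULL
  - ticket 8 (Off by one): agent_id=1 -> matches Eve
  - ticket 9 (Missing icon): agent_id=NULL, no match -> kept with NULL
All 9 rows appear; 2 have NULL agent.

SQL:
SELECT a.title, b.name AS agent
FROM tickets a
LEFT JOIN agents b ON a.agent_id = b.id

Result:
title          | agent 
---------------+-------
Timeout error  | Xander
Wrong timezone | Pete  
Wrong total    | Xander
Crash on save  | Xander
Race condition | Pete  
Bad redirect   | Carol 
Memory leak    | NULL  
Off by one     | Eve   
Missing icon   | NULL  


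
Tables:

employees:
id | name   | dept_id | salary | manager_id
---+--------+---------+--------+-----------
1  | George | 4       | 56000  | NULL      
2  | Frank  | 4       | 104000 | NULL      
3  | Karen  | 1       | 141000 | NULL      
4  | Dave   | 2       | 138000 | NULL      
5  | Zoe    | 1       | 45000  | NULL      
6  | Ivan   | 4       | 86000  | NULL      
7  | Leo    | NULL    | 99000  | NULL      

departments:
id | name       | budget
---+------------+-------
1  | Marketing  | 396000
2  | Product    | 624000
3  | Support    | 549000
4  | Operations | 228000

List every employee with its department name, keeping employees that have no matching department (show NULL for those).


LEFT JOIN keeps every row from employees (the left table); where dept_id has no match in departments, the department columns become NULL. Walk through each employee:
  - employee 1 (George): dept_id=4 -> matches Operations
  - employee 2 (Frank): dept_id=4 -> matches Operations
  - employee 3 (Karen): dept_id=1 -> matches Marketing
  - employee 4 (Dave): dept_id=2 -> matches Product
  - employee 5 (Zoe): dept_id=1 -> matches Marketing
  - employee 6 (Ivan): dept_id=4 -> matches Operations
  - employee 7 (Leo): dept_id=NULL, no match -> kept with NULL
All 7 rows appear; 1 has NULL department.

SQL:
SELECT a.name, b.name AS department
FROM employees a
LEFT JOIN departments b ON a.dept_id = b.id

Result:
name   | department
-------+-----------
George | Operations
Frank  | Operations
Karen  | Marketing 
Dave   | Product   
Zoe    | Marketing 
Ivan   | Operations
Leo    | NULL      


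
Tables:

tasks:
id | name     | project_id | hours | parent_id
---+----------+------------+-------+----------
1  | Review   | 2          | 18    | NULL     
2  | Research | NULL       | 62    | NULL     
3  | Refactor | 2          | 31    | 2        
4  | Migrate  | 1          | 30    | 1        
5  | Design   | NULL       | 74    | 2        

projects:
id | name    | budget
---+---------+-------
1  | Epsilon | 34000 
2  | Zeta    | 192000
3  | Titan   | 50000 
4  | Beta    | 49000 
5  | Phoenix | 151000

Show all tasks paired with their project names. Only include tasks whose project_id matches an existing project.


INNER JOIN keeps only tasks rows whose project_id matches an id in projects. Walk through each task:
  - task 1 (Review): project_id=2 -> matches Zeta
  - task 2 (Research): project_id=NULL, no match -> dropped
  - task 3 (Refactor): project_id=2 -> matches Zeta
  - task 4 (Migrate): project_id=1 -> matches Epsilon
  - task 5 (Design): project_id=NULL, no match -> dropped
So 2 of 5 rows are dropped.

SQL:
SELECT a.name, b.name AS project
FROM tasks a
INNER JOIN projects b ON a.project_id = b.id

Result:
name     | project
---------+--------
Review   | Zeta   
Refactor | Zeta   
Migrate  | Epsilon


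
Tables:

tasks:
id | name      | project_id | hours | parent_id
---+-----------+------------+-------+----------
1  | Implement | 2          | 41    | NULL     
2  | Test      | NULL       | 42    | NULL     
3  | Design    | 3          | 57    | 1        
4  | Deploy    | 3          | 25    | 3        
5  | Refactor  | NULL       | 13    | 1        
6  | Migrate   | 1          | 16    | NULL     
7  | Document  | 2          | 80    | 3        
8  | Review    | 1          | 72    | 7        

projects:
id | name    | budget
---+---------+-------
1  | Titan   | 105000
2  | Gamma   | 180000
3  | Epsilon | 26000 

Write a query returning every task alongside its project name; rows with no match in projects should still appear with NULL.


LEFT JOIN keeps every row from tasks (the left table); where project_id has no match in projects, the project columns become NULL. Walk through each task:
  - task 1 (Implement): project_id=2 -> matches Gamma
  - task 2 (Test): project_id=NULL, no match -> kept with NULL
  - task 3 (Design): project_id=3 -> matches Epsilon
  - task 4 (Deploy): project_id=3 -> matches Epsilon
  - task 5 (Refactor): project_id=NULL, no match -> kept with NULL
  - task 6 (Migrate): project_id=1 -> matches Titan
  - task 7 (Document): project_id=2 -> matches Gamma
  - task 8 (Review): project_id=1 -> matches Titan
All 8 rows appear; 2 have NULL project.

SQL:
SELECT a.name, b.name AS project
FROM tasks a
LEFT JOIN projects b ON a.project_id = b.id

Result:
name      | project
----------+--------
Implement | Gamma  
Test      | NULL   
Design    | Epsilon
Deploy    | Epsilon
Refactor  | NULL   
Migrate   | Titan  
Document  | Gamma  
Review    | Titan  


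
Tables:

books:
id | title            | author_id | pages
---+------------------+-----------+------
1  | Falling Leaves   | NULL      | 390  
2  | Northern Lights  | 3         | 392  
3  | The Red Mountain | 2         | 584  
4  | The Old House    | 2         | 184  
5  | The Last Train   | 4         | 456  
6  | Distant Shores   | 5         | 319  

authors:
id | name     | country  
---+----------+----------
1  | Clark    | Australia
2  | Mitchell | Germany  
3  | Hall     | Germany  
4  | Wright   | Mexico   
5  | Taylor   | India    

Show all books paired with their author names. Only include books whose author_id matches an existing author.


INNER JOIN keeps only books rows whose author_id matches an id in authors. Walk through each book:
  - book 1 (Falling Leaves): author_id=NULL, no match -> dropped
  - book 2 (Northern Lights): author_id=3 -> matches Hall
  - book 3 (The Red Mountain): author_id=2 -> matches Mitchell
  - book 4 (The Old House): author_id=2 -> matches Mitchell
  - book 5 (The Last Train): author_id=4 -> matches Wright
  - book 6 (Distant Shores): author_id=5 -> matches Taylor
So 1 of 6 rows is dropped.

SQL:
SELECT a.title, b.name AS author
FROM books a
INNER JOIN authors b ON a.author_id = b.id

Result:
title            | author  
-----------------+---------
Northern Lights  | Hall    
The Red Mountain | Mitchell
The Old House    | Mitchell
The Last Train   | Wright  
Distant Shores   | Taylor  


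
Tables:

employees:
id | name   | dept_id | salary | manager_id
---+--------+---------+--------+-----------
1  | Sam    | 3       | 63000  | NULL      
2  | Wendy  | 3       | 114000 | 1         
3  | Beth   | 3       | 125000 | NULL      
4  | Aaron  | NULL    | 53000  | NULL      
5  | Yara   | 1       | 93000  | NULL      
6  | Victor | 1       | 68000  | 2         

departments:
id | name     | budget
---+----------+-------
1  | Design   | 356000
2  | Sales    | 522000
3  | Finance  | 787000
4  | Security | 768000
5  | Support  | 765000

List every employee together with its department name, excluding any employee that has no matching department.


INNER JOIN keeps only employees rows whose dept_id matches an id in departments. Walk through each employee:
  - employee 1 (Sam): dept_id=3 -> matches Finance
  - employee 2 (Wendy): dept_id=3 -> matches Finance
  - employee 3 (Beth): dept_id=3 -> matches Finance
  - employee 4 (Aaron): dept_id=NULL, no match -> dropped
  - employee 5 (Yara): dept_id=1 -> matches Design
  - employee 6 (Victor): dept_id=1 -> matches Design
So 1 of 6 rows is dropped.

SQL:
SELECT a.name, b.name AS department
FROM employees a
INNER JOIN departments b ON a.dept_id = b.id

Result:
name   | department
-------+-----------
Sam    | Finance   
Wendy  | Finance   
Beth   | Finance   
Yara   | Design    
Victor | Design    


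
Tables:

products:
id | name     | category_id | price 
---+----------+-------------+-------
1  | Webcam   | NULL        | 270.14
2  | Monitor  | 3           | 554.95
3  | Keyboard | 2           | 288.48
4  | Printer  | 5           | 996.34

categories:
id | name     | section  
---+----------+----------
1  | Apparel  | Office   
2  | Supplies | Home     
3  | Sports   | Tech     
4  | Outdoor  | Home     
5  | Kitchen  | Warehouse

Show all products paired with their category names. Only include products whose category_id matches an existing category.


INNER JOIN keeps only products rows whose category_id matches an id in categories. Walk through each product:
  - product 1 (Webcam): category_id=NULL, no match -> dropped
  - product 2 (Monitor): category_id=3 -> matches Sports
  - product 3 (Keyboard): category_id=2 -> matches Supplies
  - product 4 (Printer): category_id=5 -> matches Kitchen
So 1 of 4 rows is dropped.

SQL:
SELECT a.name, b.name AS category
FROM products a
INNER JOIN categories b ON a.category_id = b.id

Result:
name     | category
---------+---------
Monitor  | Sports  
Keyboard | Supplies
Printer  | Kitchen 


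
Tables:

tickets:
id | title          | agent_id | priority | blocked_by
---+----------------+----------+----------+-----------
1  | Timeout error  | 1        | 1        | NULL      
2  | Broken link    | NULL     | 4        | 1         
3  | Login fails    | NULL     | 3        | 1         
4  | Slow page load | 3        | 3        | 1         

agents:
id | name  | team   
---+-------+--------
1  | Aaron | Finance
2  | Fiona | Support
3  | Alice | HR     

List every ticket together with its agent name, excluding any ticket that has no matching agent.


INNER JOIN keeps only tickets rows whose agent_id matches an id in agents. Walk through each ticket:
  - ticket 1 (Timeout error): agent_id=1 -> matches Aaron
  - ticket 2 (Broken link): agent_id=NULL, no match -> dropped
  - ticket 3 (Login fails): agent_id=NULL, no match -> dropped
  - ticket 4 (Slow page load): agent_id=3 -> matches Alice
So 2 of 4 rows are dropped.

SQL:
SELECT a.title, b.name AS agent
FROM tickets a
INNER JOIN agents b ON a.agent_id = b.id

Result:
title          | agent
---------------+------
Timeout error  | Aaron
Slow page load | Alice


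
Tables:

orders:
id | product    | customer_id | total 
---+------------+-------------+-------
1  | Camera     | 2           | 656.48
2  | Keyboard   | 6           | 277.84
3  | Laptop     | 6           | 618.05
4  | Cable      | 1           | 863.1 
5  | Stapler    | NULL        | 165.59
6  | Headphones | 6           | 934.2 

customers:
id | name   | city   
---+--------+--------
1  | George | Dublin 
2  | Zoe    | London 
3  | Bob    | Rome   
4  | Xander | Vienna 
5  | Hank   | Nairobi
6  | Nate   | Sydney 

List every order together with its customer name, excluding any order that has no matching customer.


INNER JOIN keeps only orders rows whose customer_id matches an id in customers. Walk through each order:
  - order 1 (Camera): customer_id=2 -> matches Zoe
  - order 2 (Keyboard): customer_id=6 -> matches Nate
  - order 3 (Laptop): customer_id=6 -> matches Nate
  - order 4 (Cable): customer_id=1 -> matches George
  - order 5 (Stapler): customer_id=NULL, no match -> dropped
  - order 6 (Headphones): customer_id=6 -> matches Nate
So 1 of 6 rows is dropped.

SQL:
SELECT a.product, b.name AS customer
FROM orders a
INNER JOIN customers b ON a.customer_id = b.id

Result:
product    | customer
-----------+---------
Camera     | Zoe     
Keyboard   | Nate    
Laptop     | Nate    
Cable      | George  
Headphones | Nate    


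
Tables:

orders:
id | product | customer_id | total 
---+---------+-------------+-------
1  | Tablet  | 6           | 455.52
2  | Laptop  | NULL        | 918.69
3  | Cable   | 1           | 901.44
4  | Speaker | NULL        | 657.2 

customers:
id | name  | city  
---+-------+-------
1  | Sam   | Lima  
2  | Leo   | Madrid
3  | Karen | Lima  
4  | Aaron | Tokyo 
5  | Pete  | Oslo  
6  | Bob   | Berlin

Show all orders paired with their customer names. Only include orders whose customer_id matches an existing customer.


INNER JOIN keeps only orders rows whose customer_id matches an id in customers. Walk through each order:
  - order 1 (Tablet): customer_id=6 -> matches Bob
  - order 2 (Laptop): customer_id=NULL, no match -> dropped
  - order 3 (Cable): customer_id=1 -> matches Sam
  - order 4 (Speaker): customer_id=NULL, no match -> dropped
So 2 of 4 rows are dropped.

SQL:
SELECT a.product, b.name AS customer
FROM orders a
INNER JOIN customers b ON a.customer_id = b.id

Result:
product | customer
--------+---------
Tablet  | Bob     
Cable   | Sam     


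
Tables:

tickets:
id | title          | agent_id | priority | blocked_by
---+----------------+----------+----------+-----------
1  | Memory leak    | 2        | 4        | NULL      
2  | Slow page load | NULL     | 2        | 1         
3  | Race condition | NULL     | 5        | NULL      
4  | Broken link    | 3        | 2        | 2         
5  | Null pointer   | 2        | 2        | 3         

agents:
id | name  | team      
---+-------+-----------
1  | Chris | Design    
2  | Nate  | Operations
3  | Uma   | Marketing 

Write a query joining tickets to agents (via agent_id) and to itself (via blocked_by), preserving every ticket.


Two LEFT JOINs from the same base table tickets: one to agents via agent_id, one to tickets itself via blocked_by. Both are LEFT so every ticket is preserved.
Match against agents:
  - ticket 1 (Memory leak): agent_id=2 -> matches Nate
  - ticket 2 (Slow page load): agent_id=NULL, no match -> kept with NULL
  - ticket 3 (Race condition): agent_id=NULL, no match -> kept with NULL
  - ticket 4 (Broken link): agent_id=3 -> matches Uma
  - ticket 5 (Null pointer): agent_id=2 -> matches Nate
Match against tickets (self):
  - ticket 1 (Memory leak): blocked_by=NULL -> NULL
  - ticket 2 (Slow page load): blocked_by=1 -> Memory leak
  - ticket 3 (Race condition): blocked_by=NULL -> NULL
  - ticket 4 (Broken link): blocked_by=2 -> Slow page load
  - ticket 5 (Null pointer): blocked_by=3 -> Race condition

SQL:
SELECT a.title, b.name AS agent, c.title AS blocked_by
FROM tickets a
LEFT JOIN agents b ON a.agent_id = b.id
LEFT JOIN tickets c ON a.blocked_by = c.id

Result:
title          | agent | blocked_by    
---------------+-------+---------------
Memory leak    | Nate  | NULL          
Slow page load | NULL  | Memory leak   
Race condition | NULL  | NULL          
Broken link    | Uma   | Slow page load
Null pointer   | Nate  | Race condition


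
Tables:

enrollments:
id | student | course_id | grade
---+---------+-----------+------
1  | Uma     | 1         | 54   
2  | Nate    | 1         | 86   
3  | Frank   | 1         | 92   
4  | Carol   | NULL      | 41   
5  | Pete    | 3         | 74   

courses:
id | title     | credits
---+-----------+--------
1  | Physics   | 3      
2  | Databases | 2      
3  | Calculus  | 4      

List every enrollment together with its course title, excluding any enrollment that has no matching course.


INNER JOIN keeps only enrollments rows whose course_id matches an id in courses. Walk through each enrollment:
  - enrollment 1 (Uma): course_id=1 -> matches Physics
  - enrollment 2 (Nate): course_id=1 -> matches Physics
  - enrollment 3 (Frank): course_id=1 -> matches Physics
  - enrollment 4 (Carol): course_id=NULL, no match -> dropped
  - enrollment 5 (Pete): course_id=3 -> matches Calculus
So 1 of 5 rows is dropped.

SQL:
SELECT a.student, b.title AS course
FROM enrollments a
INNER JOIN courses b ON a.course_id = b.id

Result:
student | course  
--------+---------
Uma     | Physics 
Nate    | Physics 
Frank   | Physics 
Pete    | Calculus


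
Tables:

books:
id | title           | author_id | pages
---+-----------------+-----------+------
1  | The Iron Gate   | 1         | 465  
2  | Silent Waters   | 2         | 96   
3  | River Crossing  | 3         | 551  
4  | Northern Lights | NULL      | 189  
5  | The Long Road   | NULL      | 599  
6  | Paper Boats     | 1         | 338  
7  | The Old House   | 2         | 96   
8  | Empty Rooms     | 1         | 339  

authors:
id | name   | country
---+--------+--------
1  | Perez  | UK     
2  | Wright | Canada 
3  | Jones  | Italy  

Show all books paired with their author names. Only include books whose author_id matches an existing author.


INNER JOIN keeps only books rows whose author_id matches an id in authors. Walk through each book:
  - book 1 (The Iron Gate): author_id=1 -> matches Perez
  - book 2 (Silent Waters): author_id=2 -> matches Wright
  - book 3 (River Crossing): author_id=3 -> matches Jones
  - book 4 (Northern Lights): author_id=NULL, no match -> dropped
  - book 5 (The Long Road): author_id=NULL, no match -> dropped
  - book 6 (Paper Boats): author_id=1 -> matches Perez
  - book 7 (The Old House): author_id=2 -> matches Wright
  - book 8 (Empty Rooms): author_id=1 -> matches Perez
So 2 of 8 rows are dropped.

SQL:
SELECT a.title, b.name AS author
FROM books a
INNER JOIN authors b ON a.author_id = b.id

Result:
title          | author
---------------+-------
The Iron Gate  | Perez 
Silent Waters  | Wright
River Crossing | Jones 
Paper Boats    | Perez 
The Old House  | Wright
Empty Rooms    | Perez 


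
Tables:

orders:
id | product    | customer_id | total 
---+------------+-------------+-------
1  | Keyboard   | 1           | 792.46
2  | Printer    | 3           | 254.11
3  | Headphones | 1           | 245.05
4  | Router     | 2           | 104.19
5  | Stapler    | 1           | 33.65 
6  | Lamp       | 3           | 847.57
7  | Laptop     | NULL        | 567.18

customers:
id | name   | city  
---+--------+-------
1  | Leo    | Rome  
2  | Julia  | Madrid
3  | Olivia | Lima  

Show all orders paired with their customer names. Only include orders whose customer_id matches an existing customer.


INNER JOIN keeps only orders rows whose customer_id matches an id in customers. Walk through each order:
  - order 1 (Keyboard): customer_id=1 -> matches Leo
  - order 2 (Printer): customer_id=3 -> matches Olivia
  - order 3 (Headphones): customer_id=1 -> matches Leo
  - order 4 (Router): customer_id=2 -> matches Julia
  - order 5 (Stapler): customer_id=1 -> matches Leo
  - order 6 (Lamp): customer_id=3 -> matches Olivia
  - order 7 (Laptop): customer_id=NULL, no match -> dropped
So 1 of 7 rows is dropped.

SQL:
SELECT a.product, b.name AS customer
FROM orders a
INNER JOIN customers b ON a.customer_id = b.id

Result:
product    | customer
-----------+---------
Keyboard   | Leo     
Printer    | Olivia  
Headphones | Leo     
Router     | Julia   
Stapler    | Leo     
Lamp       | Olivia  


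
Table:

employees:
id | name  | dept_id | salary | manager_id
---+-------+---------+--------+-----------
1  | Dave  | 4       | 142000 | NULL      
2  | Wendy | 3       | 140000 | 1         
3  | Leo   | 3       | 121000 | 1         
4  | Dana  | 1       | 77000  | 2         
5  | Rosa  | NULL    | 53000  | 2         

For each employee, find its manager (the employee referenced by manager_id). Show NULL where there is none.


This is a self-join: employees is joined to a second copy of itself, matching each row's manager_id to another row's id. Use LEFT JOIN so rows with manager_id=NULL are kept.
  - employee 1 (Dave): manager_id=NULL -> NULL
  - employee 2 (Wendy): manager_id=1 -> Dave
  - employee 3 (Leo): manager_id=1 -> Dave
  - employee 4 (Dana): manager_id=2 -> Wendy
  - employee 5 (Rosa): manager_id=2 -> Wendy

SQL:
SELECT a.name AS item, b.name AS manager
FROM employees a
LEFT JOIN employees b ON a.manager_id = b.id

Result:
item  | manager
------+--------
Dave  | NULL   
Wendy | Dave   
Leo   | Dave   
Dana  | Wendy  
Rosa  | Wendy  


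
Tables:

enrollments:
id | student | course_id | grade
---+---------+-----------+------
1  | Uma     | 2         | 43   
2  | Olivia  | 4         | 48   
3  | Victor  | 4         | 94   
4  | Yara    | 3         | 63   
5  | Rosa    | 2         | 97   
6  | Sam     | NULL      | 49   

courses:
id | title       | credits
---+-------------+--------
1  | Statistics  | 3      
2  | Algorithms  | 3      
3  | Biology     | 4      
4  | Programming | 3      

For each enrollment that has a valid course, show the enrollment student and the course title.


INNER JOIN keeps only enrollments rows whose course_id matches an id in courses. Walk through each enrollment:
  - enrollment 1 (Uma): course_id=2 -> matches Algorithms
  - enrollment 2 (Olivia): course_id=4 -> matches Programming
  - enrollment 3 (Victor): course_id=4 -> matches Programming
  - enrollment 4 (Yara): course_id=3 -> matches Biology
  - enrollment 5 (Rosa): course_id=2 -> matches Algorithms
  - enrollment 6 (Sam): course_id=NULL, no match -> dropped
So 1 of 6 rows is dropped.

SQL:
SELECT a.student, b.title AS course
FROM enrollments a
INNER JOIN courses b ON a.course_id = b.id

Result:
student | course     
--------+------------
Uma     | Algorithms 
Olivia  | Programming
Victor  | Programming
Yara    | Biology    
Rosa    | Algorithms 


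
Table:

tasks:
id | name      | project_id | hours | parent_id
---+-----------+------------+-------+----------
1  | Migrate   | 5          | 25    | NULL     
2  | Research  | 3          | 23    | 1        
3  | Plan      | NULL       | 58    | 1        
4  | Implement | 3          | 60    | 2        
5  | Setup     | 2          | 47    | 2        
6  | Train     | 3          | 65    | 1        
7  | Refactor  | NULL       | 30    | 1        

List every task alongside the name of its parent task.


This is a self-join: tasks is joined to a second copy of itself, matching each row's parent_id to another row's id. Use LEFT JOIN so rows with parent_id=NULL are kept.
  - task 1 (Migrate): parent_id=NULL -> NULL
  - task 2 (Research): parent_id=1 -> Migrate
  - task 3 (Plan): parent_id=1 -> Migrate
  - task 4 (Implement): parent_id=2 -> Research
  - task 5 (Setup): parent_id=2 -> Research
  - task 6 (Train): parent_id=1 -> Migrate
  - task 7 (Refactor): parent_id=1 -> Migrate

SQL:
SELECT a.name AS item, b.name AS parent
FROM tasks a
LEFT JOIN tasks b ON a.parent_id = b.id

Result:
item      | parent  
----------+---------
Migrate   | NULL    
Research  | Migrate 
Plan      | Migrate 
Implement | Research
Setup     | Research
Train     | Migrate 
Refactor  | Migrate 


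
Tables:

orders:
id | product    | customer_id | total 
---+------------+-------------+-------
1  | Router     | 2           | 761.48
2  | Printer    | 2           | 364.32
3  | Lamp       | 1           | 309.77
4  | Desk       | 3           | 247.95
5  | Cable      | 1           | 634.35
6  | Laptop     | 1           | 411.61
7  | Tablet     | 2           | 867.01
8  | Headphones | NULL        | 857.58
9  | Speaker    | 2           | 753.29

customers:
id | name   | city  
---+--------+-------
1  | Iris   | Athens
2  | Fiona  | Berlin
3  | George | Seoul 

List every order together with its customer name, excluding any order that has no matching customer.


INNER JOIN keeps only orders rows whose customer_id matches an id in customers. Walk through each order:
  - order 1 (Router): customer_id=2 -> matches Fiona
  - order 2 (Printer): customer_id=2 -> matches Fiona
  - order 3 (Lamp): customer_id=1 -> matches Iris
  - order 4 (Desk): customer_id=3 -> matches George
  - order 5 (Cable): customer_id=1 -> matches Iris
  - order 6 (Laptop): customer_id=1 -> matches Iris
  - order 7 (Tablet): customer_id=2 -> matches Fiona
  - order 8 (Headphones): customer_id=NULL, no match -> dropped
  - order 9 (Speaker): customer_id=2 -> matches Fiona
So 1 of 9 rows is dropped.

SQL:
SELECT a.product, b.name AS customer
FROM orders a
INNER JOIN customers b ON a.customer_id = b.id

Result:
product | customer
--------+---------
Router  | Fiona   
Printer | Fiona   
Lamp    | Iris    
Desk    | George  
Cable   | Iris    
Laptop  | Iris    
Tablet  | Fiona   
Speaker | Fiona   


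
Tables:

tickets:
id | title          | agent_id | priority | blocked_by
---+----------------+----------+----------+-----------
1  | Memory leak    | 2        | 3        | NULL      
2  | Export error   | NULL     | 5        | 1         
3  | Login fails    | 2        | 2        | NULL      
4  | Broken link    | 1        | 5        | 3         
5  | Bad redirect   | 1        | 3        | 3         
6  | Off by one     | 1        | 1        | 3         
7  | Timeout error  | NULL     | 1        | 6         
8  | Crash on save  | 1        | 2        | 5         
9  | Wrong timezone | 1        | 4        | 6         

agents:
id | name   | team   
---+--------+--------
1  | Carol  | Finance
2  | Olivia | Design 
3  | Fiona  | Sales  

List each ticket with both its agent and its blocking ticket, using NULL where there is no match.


Two LEFT JOINs from the same base table tickets: one to agents via agent_id, one to tickets itself via blocked_by. Both are LEFT so every ticket is preserved.
Match against agents:
  - ticket 1 (Memory leak): agent_id=2 -> matches Olivia
  - ticket 2 (Export error): agent_id=NULL, no match -> kept with NULL
  - ticket 3 (Login fails): agent_id=2 -> matches Olivia
  - ticket 4 (Broken link): agent_id=1 -> matches Carol
  - ticket 5 (Bad redirect): agent_id=1 -> matches Carol
  - ticket 6 (Off by one): agent_id=1 -> matches Carol
  - ticket 7 (Timeout error): agent_id=NULL, no match -> kept with NULL
  - ticket 8 (Crash on save): agent_id=1 -> matches Carol
  - ticket 9 (Wrong timezone): agent_id=1 -> matches Carol
Match against tickets (self):
  - ticket 1 (Memory leak): blocked_by=NULL -> NULL
  - ticket 2 (Export error): blocked_by=1 -> Memory leak
  - ticket 3 (Login fails): blocked_by=NULL -> NULL
  - ticket 4 (Broken link): blocked_by=3 -> Login fails
  - ticket 5 (Bad redirect): blocked_by=3 -> Login fails
  - ticket 6 (Off by one): blocked_by=3 -> Login fails
  - ticket 7 (Timeout error): blocked_by=6 -> Off by one
  - ticket 8 (Crash on save): blocked_by=5 -> Bad redirect
  - ticket 9 (Wrong timezone): blocked_by=6 -> Off by one

SQL:
SELECT a.title, b.name AS agent, c.title AS blocked_by
FROM tickets a
LEFT JOIN agents b ON a.agent_id = b.id
LEFT JOIN tickets c ON a.blocked_by = c.id

Result:
title          | agent  | blocked_by  
---------------+--------+-------------
Memory leak    | Olivia | NULL        
Export error   | NULL   | Memory leak 
Login fails    | Olivia | NULL        
Broken link    | Carol  | Login fails 
Bad redirect   | Carol  | Login fails 
Off by one     | Carol  | Login fails 
Timeout error  | NULL   | Off by one  
Crash on save  | Carol  | Bad redirect
Wrong timezone | Carol  | Off by one  


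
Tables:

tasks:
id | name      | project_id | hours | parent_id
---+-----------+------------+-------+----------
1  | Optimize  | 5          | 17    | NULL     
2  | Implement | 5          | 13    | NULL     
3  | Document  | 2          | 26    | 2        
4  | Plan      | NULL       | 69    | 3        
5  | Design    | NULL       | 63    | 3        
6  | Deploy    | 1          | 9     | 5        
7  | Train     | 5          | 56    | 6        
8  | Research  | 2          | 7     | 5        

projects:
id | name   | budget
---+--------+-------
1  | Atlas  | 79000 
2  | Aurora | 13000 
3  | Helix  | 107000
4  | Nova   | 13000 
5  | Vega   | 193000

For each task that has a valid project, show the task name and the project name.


INNER JOIN keeps only tasks rows whose project_id matches an id in projects. Walk through each task:
  - task 1 (Optimize): project_id=5 -> matches Vega
  - task 2 (Implement): project_id=5 -> matches Vega
  - task 3 (Document): project_id=2 -> matches Aurora
  - task 4 (Plan): project_id=NULL, no match -> dropped
  - task 5 (Design): project_id=NULL, no match -> dropped
  - task 6 (Deploy): project_id=1 -> matches Atlas
  - task 7 (Train): project_id=5 -> matches Vega
  - task 8 (Research): project_id=2 -> matches Aurora
So 2 of 8 rows are dropped.

SQL:
SELECT a.name, b.name AS project
FROM tasks a
INNER JOIN projects b ON a.project_id = b.id

Result:
name      | project
----------+--------
Optimize  | Vega   
Implement | Vega   
Document  | Aurora 
Deploy    | Atlas  
Train     | Vega   
Research  | Aurora 


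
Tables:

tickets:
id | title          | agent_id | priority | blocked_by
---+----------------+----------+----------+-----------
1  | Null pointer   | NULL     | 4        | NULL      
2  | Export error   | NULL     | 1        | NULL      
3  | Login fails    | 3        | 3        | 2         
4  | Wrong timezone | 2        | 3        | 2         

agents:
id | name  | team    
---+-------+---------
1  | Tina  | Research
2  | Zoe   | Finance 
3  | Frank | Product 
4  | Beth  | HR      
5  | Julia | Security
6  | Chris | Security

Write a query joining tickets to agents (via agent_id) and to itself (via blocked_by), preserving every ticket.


Two LEFT JOINs from the same base table tickets: one to agents via agent_id, one to tickets itself via blocked_by. Both are LEFT so every ticket is preserved.
Match against agents:
  - ticket 1 (Null pointer): agent_id=NULL, no match -> kept with NULL
  - ticket 2 (Export error): agent_id=NULL, no match -> kept with NULL
  - ticket 3 (Login fails): agent_id=3 -> matches Frank
  - ticket 4 (Wrong timezone): agent_id=2 -> matches Zoe
Match against tickets (self):
  - ticket 1 (Null pointer): blocked_by=NULL -> NULL
  - ticket 2 (Export error): blocked_by=NULL -> NULL
  - ticket 3 (Login fails): blocked_by=2 -> Export error
  - ticket 4 (Wrong timezone): blocked_by=2 -> Export error

SQL:
SELECT a.title, b.name AS agent, c.title AS blocked_by
FROM tickets a
LEFT JOIN agents b ON a.agent_id = b.id
LEFT JOIN tickets c ON a.blocked_by = c.id

Result:
title          | agent | blocked_by  
---------------+-------+-------------
Null pointer   | NULL  | NULL        
Export error   | NULL  | NULL        
Login fails    | Frank | Export error
Wrong timezone | Zoe   | Export error


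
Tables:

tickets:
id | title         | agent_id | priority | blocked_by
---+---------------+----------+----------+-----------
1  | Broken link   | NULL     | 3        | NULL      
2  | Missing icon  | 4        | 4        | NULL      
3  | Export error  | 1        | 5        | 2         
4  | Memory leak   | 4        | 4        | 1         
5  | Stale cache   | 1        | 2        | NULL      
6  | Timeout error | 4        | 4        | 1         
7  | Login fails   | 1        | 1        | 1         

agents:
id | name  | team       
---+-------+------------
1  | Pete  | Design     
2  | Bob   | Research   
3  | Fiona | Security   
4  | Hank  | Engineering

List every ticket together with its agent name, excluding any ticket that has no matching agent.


INNER JOIN keeps only tickets rows whose agent_id matches an id in agents. Walk through each ticket:
  - ticket 1 (Broken link): agent_id=NULL, no match -> dropped
  - ticket 2 (Missing icon): agent_id=4 -> matches Hank
  - ticket 3 (Export error): agent_id=1 -> matches Pete
  - ticket 4 (Memory leak): agent_id=4 -> matches Hank
  - ticket 5 (Stale cache): agent_id=1 -> matches Pete
  - ticket 6 (Timeout error): agent_id=4 -> matches Hank
  - ticket 7 (Login fails): agent_id=1 -> matches Pete
So 1 of 7 rows is dropped.

SQL:
SELECT a.title, b.name AS agent
FROM tickets a
INNER JOIN agents b ON a.agent_id = b.id

Result:
title         | agent
--------------+------
Missing icon  | Hank 
Export error  | Pete 
Memory leak   | Hank 
Stale cache   | Pete 
Timeout error | Hank 
Login fails   | Pete 


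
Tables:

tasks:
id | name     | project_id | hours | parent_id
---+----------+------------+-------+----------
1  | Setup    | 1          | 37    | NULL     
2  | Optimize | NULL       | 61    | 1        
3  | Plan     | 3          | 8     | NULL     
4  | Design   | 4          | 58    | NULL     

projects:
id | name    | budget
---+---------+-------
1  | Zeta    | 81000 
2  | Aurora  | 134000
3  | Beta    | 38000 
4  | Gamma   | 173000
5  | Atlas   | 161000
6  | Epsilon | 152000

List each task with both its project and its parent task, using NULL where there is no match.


Two LEFT JOINs from the same base table tasks: one to projects via project_id, one to tasks itself via parent_id. Both are LEFT so every task is preserved.
Match against projects:
  - task 1 (Setup): project_id=1 -> matches Zeta
  - task 2 (Optimize): project_id=NULL, no match -> kept with NULL
  - task 3 (Plan): project_id=3 -> matches Beta
  - task 4 (Design): project_id=4 -> matches Gamma
Match against tasks (self):
  - task 1 (Setup): parent_id=NULL -> NULL
  - task 2 (Optimize): parent_id=1 -> Setup
  - task 3 (Plan): parent_id=NULL -> NULL
  - task 4 (Design): parent_id=NULL -> NULL

SQL:
SELECT a.name, b.name AS project, c.name AS parent
FROM tasks a
LEFT JOIN projects b ON a.project_id = b.id
LEFT JOIN tasks c ON a.parent_id = c.id

Result:
name     | project | parent
---------+---------+-------
Setup    | Zeta    | NULL  
Optimize | NULL    | Setup 
Plan     | Beta    | NULL  
Design   | Gamma   | NULL  
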